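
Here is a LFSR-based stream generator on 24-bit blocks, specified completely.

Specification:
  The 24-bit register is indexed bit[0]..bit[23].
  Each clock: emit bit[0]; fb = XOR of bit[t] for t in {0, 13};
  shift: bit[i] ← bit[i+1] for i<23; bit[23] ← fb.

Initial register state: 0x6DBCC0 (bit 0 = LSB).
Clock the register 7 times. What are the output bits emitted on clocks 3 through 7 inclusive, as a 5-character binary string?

reg_0 = 0x6DBCC0
clock 1: out=0, reg = 0xB6DE60
clock 2: out=0, reg = 0x5B6F30
clock 3: out=0, reg = 0xADB798
clock 4: out=0, reg = 0xD6DBCC
clock 5: out=0, reg = 0x6B6DE6
clock 6: out=0, reg = 0xB5B6F3
clock 7: out=1, reg = 0x5ADB79

00001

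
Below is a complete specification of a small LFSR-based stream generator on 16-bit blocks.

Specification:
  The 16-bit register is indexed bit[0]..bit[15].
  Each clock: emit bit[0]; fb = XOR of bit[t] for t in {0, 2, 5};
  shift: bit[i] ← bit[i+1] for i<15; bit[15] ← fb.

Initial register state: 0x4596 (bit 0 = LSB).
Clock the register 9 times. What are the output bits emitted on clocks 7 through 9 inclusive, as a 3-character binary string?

011

reg_0 = 0x4596
clock 1: out=0, reg = 0xA2CB
clock 2: out=1, reg = 0xD165
clock 3: out=1, reg = 0xE8B2
clock 4: out=0, reg = 0xF459
clock 5: out=1, reg = 0xFA2C
clock 6: out=0, reg = 0x7D16
clock 7: out=0, reg = 0xBE8B
clock 8: out=1, reg = 0xDF45
clock 9: out=1, reg = 0x6FA2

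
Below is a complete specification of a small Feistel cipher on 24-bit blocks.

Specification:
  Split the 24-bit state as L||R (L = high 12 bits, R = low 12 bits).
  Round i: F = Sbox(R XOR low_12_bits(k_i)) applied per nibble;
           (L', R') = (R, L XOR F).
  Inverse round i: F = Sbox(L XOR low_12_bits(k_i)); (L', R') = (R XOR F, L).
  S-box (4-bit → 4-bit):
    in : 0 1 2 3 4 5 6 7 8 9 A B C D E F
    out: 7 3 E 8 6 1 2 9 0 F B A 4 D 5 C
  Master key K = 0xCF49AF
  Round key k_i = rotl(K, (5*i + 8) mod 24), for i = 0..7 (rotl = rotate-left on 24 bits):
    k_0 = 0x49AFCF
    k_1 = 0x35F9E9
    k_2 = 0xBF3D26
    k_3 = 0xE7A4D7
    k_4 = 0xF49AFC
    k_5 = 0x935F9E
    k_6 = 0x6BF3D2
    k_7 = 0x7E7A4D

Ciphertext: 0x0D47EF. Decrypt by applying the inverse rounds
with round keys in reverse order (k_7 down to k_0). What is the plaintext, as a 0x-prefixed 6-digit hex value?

0x9E0B16

s_0 = ciphertext = 0x0D47EF
s_1 = InvRound(s_0, k_7) = 0xC100D4
s_2 = InvRound(s_1, k_6) = 0xC9AC10
s_3 = InvRound(s_2, k_5) = 0x466C9A
s_4 = InvRound(s_3, k_4) = 0x961466
s_5 = InvRound(s_4, k_3) = 0x9C4961
s_6 = InvRound(s_5, k_2) = 0xF3F9C4
s_7 = InvRound(s_6, k_1) = 0xB16F3F
s_8 = InvRound(s_7, k_0) = 0x9E0B16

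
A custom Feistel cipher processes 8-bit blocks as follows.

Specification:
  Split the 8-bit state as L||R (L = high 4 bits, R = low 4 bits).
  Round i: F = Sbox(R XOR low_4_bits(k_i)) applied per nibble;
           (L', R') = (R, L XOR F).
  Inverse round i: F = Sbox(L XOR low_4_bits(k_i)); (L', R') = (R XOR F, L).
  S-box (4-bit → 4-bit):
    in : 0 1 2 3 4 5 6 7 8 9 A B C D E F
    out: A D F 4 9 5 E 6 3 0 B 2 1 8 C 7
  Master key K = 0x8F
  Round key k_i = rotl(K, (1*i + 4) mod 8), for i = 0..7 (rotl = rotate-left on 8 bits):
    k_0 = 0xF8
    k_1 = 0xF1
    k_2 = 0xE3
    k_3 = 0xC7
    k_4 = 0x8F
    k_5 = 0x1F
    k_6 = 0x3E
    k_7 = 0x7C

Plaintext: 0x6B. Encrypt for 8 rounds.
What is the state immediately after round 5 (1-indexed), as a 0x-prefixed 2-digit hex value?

0x63

s_0 = plaintext = 0x6B
s_1 = Round(s_0, k_0) = 0xB2
s_2 = Round(s_1, k_1) = 0x2F
s_3 = Round(s_2, k_2) = 0xF3
s_4 = Round(s_3, k_3) = 0x36
s_5 = Round(s_4, k_4) = 0x63
s_6 = Round(s_5, k_5) = 0x37
s_7 = Round(s_6, k_6) = 0x73
s_8 = Round(s_7, k_7) = 0x30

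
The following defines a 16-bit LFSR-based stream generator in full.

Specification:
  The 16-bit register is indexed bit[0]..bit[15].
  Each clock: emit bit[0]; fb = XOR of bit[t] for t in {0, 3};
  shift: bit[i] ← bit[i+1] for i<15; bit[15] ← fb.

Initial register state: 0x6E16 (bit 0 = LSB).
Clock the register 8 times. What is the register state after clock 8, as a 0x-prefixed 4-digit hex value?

0xD46E

reg_0 = 0x6E16
clock 1: out=0, reg = 0x370B
clock 2: out=1, reg = 0x1B85
clock 3: out=1, reg = 0x8DC2
clock 4: out=0, reg = 0x46E1
clock 5: out=1, reg = 0xA370
clock 6: out=0, reg = 0x51B8
clock 7: out=0, reg = 0xA8DC
clock 8: out=0, reg = 0xD46E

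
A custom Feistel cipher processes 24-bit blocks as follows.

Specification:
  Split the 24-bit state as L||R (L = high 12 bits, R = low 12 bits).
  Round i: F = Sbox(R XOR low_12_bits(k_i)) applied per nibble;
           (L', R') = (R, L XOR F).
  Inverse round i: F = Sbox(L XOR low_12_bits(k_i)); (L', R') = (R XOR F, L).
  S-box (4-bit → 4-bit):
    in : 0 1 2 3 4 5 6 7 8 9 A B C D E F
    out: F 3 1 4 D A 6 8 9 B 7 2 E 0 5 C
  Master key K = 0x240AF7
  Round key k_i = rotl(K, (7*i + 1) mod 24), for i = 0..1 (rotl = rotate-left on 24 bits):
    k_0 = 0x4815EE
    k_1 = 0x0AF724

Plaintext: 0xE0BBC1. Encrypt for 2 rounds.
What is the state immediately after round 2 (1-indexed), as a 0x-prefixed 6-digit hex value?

0xB17585

s_0 = plaintext = 0xE0BBC1
s_1 = Round(s_0, k_0) = 0xBC1B17
s_2 = Round(s_1, k_1) = 0xB17585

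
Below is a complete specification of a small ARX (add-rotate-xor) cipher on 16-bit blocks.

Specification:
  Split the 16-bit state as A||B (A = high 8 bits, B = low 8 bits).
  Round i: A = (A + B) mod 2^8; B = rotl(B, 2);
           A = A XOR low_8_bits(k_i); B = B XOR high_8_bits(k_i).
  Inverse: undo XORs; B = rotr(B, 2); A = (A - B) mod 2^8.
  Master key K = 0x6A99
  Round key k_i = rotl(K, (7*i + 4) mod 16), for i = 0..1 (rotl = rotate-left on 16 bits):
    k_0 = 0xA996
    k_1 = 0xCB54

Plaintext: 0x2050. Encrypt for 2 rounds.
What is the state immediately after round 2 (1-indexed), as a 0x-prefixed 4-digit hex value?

s_0 = plaintext = 0x2050
s_1 = Round(s_0, k_0) = 0xE6E8
s_2 = Round(s_1, k_1) = 0x9A68

0x9A68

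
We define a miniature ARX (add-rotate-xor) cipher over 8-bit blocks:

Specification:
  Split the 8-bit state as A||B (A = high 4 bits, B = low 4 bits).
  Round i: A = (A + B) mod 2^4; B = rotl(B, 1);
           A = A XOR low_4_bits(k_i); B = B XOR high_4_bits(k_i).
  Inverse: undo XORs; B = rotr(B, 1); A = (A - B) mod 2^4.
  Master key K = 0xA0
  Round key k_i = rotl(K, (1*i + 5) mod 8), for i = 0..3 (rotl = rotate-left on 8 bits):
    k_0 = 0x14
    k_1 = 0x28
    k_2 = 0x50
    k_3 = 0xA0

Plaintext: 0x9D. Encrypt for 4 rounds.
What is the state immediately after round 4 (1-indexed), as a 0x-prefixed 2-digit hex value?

s_0 = plaintext = 0x9D
s_1 = Round(s_0, k_0) = 0x2A
s_2 = Round(s_1, k_1) = 0x47
s_3 = Round(s_2, k_2) = 0xBB
s_4 = Round(s_3, k_3) = 0x6D

0x6D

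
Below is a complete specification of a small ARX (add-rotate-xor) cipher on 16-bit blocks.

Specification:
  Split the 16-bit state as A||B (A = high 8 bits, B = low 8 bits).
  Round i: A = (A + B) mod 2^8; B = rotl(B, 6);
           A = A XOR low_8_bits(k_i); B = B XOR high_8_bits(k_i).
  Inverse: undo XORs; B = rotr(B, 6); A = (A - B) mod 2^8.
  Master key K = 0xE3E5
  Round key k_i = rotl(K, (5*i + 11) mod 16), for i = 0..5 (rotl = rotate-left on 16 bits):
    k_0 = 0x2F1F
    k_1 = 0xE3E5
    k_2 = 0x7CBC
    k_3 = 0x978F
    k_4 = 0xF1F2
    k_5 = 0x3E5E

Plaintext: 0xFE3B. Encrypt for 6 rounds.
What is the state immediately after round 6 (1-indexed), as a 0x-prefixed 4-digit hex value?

s_0 = plaintext = 0xFE3B
s_1 = Round(s_0, k_0) = 0x26E1
s_2 = Round(s_1, k_1) = 0xE29B
s_3 = Round(s_2, k_2) = 0xC19A
s_4 = Round(s_3, k_3) = 0xD431
s_5 = Round(s_4, k_4) = 0xF7BD
s_6 = Round(s_5, k_5) = 0xEA51

0xEA51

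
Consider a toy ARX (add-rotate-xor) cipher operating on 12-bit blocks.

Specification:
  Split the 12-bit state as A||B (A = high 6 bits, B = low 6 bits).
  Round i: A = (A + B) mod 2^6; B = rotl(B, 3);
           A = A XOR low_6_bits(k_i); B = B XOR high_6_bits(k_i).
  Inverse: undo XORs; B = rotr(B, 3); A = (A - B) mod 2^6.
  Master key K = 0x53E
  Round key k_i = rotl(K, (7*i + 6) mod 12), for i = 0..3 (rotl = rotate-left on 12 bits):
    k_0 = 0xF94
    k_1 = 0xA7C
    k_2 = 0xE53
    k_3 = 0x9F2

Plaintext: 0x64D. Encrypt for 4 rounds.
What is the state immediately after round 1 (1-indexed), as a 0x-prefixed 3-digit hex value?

0xC97

s_0 = plaintext = 0x64D
s_1 = Round(s_0, k_0) = 0xC97
s_2 = Round(s_1, k_1) = 0xD53
s_3 = Round(s_2, k_2) = 0x6E3
s_4 = Round(s_3, k_3) = 0x33B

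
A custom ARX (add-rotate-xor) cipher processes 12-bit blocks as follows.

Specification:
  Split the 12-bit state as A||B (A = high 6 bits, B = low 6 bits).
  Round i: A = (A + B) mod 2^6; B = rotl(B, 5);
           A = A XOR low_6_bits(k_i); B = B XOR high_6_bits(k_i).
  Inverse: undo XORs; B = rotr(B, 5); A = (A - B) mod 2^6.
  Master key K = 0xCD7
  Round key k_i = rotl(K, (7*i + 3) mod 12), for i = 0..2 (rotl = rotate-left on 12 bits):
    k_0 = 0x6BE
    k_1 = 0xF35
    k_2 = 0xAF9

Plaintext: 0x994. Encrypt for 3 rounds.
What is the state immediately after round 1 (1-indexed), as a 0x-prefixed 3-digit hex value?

s_0 = plaintext = 0x994
s_1 = Round(s_0, k_0) = 0x110
s_2 = Round(s_1, k_1) = 0x874
s_3 = Round(s_2, k_2) = 0xB31

0x110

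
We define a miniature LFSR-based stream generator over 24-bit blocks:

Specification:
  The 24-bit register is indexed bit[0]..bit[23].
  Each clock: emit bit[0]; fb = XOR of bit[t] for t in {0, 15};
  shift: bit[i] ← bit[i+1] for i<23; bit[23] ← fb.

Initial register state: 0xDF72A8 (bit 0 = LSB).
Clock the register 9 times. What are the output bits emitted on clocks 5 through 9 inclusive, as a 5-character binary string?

reg_0 = 0xDF72A8
clock 1: out=0, reg = 0x6FB954
clock 2: out=0, reg = 0xB7DCAA
clock 3: out=0, reg = 0xDBEE55
clock 4: out=1, reg = 0x6DF72A
clock 5: out=0, reg = 0xB6FB95
clock 6: out=1, reg = 0x5B7DCA
clock 7: out=0, reg = 0x2DBEE5
clock 8: out=1, reg = 0x16DF72
clock 9: out=0, reg = 0x8B6FB9

01010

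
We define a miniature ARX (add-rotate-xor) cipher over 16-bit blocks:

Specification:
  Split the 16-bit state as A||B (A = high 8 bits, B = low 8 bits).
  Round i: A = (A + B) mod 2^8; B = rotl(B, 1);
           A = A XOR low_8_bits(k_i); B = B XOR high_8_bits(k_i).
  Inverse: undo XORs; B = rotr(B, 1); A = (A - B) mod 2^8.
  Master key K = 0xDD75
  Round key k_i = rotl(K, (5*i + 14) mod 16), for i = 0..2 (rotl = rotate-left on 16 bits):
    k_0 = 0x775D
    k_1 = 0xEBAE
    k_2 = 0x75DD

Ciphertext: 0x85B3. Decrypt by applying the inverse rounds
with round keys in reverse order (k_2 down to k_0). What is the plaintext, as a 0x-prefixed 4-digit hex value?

0xB199

s_0 = ciphertext = 0x85B3
s_1 = InvRound(s_0, k_2) = 0xF563
s_2 = InvRound(s_1, k_1) = 0x1744
s_3 = InvRound(s_2, k_0) = 0xB199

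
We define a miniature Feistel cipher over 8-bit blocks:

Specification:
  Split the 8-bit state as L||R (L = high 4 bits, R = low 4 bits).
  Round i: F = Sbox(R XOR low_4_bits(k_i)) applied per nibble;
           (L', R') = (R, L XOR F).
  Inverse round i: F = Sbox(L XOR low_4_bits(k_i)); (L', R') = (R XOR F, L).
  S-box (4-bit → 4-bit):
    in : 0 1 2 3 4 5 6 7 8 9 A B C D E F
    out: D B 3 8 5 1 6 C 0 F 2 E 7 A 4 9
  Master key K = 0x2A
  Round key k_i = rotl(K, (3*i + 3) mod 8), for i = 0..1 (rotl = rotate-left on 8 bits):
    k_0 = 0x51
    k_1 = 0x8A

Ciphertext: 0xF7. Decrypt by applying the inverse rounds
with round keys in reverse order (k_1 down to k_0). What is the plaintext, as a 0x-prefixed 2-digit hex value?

0x36

s_0 = ciphertext = 0xF7
s_1 = InvRound(s_0, k_1) = 0x6F
s_2 = InvRound(s_1, k_0) = 0x36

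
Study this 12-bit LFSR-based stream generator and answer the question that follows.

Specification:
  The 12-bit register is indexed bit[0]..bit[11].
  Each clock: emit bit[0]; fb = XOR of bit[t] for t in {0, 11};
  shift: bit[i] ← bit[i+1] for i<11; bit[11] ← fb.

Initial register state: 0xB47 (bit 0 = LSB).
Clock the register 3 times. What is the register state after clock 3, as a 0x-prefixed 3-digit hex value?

0x568

reg_0 = 0xB47
clock 1: out=1, reg = 0x5A3
clock 2: out=1, reg = 0xAD1
clock 3: out=1, reg = 0x568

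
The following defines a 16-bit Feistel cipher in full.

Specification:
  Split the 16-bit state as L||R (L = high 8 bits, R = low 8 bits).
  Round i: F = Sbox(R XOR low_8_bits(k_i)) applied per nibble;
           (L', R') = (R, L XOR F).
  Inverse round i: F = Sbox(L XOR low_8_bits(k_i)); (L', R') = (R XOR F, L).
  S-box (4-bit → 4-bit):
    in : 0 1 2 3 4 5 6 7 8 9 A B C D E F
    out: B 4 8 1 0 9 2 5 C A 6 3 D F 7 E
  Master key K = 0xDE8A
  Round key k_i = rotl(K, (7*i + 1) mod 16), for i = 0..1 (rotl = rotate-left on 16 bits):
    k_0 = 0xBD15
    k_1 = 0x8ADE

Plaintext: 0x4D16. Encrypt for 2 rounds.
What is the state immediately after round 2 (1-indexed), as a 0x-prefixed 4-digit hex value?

s_0 = plaintext = 0x4D16
s_1 = Round(s_0, k_0) = 0x16FC
s_2 = Round(s_1, k_1) = 0xFC9E

0xFC9E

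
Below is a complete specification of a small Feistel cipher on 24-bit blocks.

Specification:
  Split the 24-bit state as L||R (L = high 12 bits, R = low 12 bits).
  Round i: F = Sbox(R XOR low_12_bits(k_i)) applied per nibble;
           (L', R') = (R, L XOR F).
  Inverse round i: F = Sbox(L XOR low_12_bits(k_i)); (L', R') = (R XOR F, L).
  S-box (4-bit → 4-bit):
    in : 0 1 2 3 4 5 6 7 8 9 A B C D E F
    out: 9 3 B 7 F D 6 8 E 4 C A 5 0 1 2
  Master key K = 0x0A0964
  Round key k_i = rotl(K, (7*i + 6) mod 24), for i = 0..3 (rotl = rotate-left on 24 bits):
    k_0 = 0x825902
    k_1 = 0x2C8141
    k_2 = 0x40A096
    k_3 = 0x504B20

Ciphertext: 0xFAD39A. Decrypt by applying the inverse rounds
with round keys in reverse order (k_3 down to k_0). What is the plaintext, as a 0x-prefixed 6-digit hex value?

0x86D65E

s_0 = ciphertext = 0xFAD39A
s_1 = InvRound(s_0, k_3) = 0xC7AFAD
s_2 = InvRound(s_1, k_2) = 0xAB8C7A
s_3 = InvRound(s_2, k_1) = 0x65EAB8
s_4 = InvRound(s_3, k_0) = 0x86D65E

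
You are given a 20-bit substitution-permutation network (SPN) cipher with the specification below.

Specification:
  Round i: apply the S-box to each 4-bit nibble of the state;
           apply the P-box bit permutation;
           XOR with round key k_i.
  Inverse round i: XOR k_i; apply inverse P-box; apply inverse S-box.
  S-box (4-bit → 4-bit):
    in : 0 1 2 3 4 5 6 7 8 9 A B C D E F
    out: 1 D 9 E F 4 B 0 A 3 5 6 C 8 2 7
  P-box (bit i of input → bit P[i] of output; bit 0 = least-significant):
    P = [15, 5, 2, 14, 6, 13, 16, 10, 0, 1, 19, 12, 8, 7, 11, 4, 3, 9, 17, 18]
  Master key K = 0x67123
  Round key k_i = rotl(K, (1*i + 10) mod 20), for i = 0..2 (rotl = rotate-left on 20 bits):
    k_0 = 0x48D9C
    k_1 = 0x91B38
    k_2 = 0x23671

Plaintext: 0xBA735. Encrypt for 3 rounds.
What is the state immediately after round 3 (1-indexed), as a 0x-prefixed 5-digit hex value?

0x3A5C8

s_0 = plaintext = 0xBA735
s_1 = Round(s_0, k_0) = 0x7A298
s_2 = Round(s_1, k_1) = 0x96259
s_3 = Round(s_2, k_2) = 0x3A5C8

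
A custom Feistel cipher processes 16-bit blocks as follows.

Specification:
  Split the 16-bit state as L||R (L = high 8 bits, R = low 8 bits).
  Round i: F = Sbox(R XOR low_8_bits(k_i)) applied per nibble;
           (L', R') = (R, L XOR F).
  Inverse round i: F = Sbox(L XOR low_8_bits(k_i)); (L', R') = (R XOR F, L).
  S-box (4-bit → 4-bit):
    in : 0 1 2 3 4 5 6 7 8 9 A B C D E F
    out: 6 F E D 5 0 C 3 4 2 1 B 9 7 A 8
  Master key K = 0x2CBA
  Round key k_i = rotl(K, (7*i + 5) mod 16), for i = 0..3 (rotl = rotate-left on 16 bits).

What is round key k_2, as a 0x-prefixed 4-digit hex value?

0x65D1

K = 0x2CBA
k_0 = rotl(K, (7*0+5) mod 16) = rotl(K, 5) = 0x9745
k_1 = rotl(K, (7*1+5) mod 16) = rotl(K, 12) = 0xA2CB
k_2 = rotl(K, (7*2+5) mod 16) = rotl(K, 3) = 0x65D1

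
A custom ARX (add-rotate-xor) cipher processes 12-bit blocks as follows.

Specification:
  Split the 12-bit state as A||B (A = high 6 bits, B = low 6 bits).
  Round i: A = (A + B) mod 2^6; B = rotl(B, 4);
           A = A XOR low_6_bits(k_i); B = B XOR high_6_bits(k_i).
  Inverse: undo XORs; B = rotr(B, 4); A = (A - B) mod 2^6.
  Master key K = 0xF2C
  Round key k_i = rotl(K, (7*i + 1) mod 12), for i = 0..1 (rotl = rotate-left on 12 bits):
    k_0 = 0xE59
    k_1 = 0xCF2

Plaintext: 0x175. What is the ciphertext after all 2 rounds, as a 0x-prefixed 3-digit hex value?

s_0 = plaintext = 0x175
s_1 = Round(s_0, k_0) = 0x8E4
s_2 = Round(s_1, k_1) = 0xD7A

0xD7A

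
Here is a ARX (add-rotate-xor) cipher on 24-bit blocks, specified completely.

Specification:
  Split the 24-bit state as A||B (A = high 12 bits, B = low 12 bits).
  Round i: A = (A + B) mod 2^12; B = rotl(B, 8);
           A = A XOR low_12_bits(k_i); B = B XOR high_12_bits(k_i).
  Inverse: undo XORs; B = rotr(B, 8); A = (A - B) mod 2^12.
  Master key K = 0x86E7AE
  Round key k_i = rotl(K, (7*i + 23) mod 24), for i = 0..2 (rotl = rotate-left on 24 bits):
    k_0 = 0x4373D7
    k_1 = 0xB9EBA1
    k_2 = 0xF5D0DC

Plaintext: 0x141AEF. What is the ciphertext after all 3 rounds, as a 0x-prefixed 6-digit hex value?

0x29487F

s_0 = plaintext = 0x141AEF
s_1 = Round(s_0, k_0) = 0xFE7B99
s_2 = Round(s_1, k_1) = 0x021227
s_3 = Round(s_2, k_2) = 0x29487F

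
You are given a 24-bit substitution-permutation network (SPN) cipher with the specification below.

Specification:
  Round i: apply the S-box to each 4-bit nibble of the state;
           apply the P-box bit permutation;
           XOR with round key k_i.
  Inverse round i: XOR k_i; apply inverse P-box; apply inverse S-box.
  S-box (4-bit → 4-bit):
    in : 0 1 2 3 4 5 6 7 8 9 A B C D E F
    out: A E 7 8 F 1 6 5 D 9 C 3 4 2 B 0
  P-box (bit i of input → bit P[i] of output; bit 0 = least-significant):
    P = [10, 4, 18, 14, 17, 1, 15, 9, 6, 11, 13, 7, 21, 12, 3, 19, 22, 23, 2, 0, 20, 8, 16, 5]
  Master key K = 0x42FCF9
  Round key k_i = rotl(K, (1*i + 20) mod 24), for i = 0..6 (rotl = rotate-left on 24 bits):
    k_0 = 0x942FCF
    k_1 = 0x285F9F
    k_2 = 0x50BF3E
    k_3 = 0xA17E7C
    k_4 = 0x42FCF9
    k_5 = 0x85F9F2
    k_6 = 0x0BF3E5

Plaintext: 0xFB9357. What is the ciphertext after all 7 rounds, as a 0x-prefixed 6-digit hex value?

s_0 = plaintext = 0xFB9357
s_1 = Round(s_0, k_0) = 0x7A2B4F
s_2 = Round(s_1, k_1) = 0x1BC5D0
s_3 = Round(s_2, k_2) = 0x91FE44
s_4 = Round(s_3, k_3) = 0x37B08B
s_5 = Round(s_4, k_4) = 0x20624D
s_6 = Round(s_5, k_5) = 0x1642A9
s_7 = Round(s_6, k_6) = 0xA20C89

0xA20C89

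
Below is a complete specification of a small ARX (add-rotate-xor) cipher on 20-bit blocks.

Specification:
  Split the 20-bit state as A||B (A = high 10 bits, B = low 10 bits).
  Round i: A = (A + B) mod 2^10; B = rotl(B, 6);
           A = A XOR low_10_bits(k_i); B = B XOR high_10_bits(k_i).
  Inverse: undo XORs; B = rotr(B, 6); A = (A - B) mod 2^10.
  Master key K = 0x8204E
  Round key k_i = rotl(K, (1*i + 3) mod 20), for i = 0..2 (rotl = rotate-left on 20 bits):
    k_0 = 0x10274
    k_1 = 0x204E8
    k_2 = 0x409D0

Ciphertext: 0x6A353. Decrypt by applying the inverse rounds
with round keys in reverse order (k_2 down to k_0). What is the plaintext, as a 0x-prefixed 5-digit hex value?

s_0 = ciphertext = 0x6A353
s_1 = InvRound(s_0, k_2) = 0xD7D19
s_2 = InvRound(s_1, k_1) = 0x8C586
s_3 = InvRound(s_2, k_0) = 0xF7867

0xF7867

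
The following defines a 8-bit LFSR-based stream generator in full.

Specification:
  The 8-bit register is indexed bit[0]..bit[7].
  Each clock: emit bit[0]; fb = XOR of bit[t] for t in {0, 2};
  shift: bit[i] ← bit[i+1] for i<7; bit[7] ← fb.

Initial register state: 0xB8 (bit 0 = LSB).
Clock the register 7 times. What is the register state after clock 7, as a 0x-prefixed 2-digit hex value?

0x2D

reg_0 = 0xB8
clock 1: out=0, reg = 0x5C
clock 2: out=0, reg = 0xAE
clock 3: out=0, reg = 0xD7
clock 4: out=1, reg = 0x6B
clock 5: out=1, reg = 0xB5
clock 6: out=1, reg = 0x5A
clock 7: out=0, reg = 0x2D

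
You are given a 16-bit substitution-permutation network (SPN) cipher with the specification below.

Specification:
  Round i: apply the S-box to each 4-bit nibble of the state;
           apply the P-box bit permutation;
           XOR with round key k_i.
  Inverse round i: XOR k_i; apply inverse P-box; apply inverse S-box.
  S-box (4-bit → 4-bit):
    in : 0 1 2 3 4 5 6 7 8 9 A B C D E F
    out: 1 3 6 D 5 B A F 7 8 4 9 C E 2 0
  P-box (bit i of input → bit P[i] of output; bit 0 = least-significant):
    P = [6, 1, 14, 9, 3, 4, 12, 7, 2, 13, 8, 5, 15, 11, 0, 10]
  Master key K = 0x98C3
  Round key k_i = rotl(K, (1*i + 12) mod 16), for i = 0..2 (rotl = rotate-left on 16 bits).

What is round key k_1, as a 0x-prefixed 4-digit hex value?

K = 0x98C3
k_0 = rotl(K, (1*0+12) mod 16) = rotl(K, 12) = 0x398C
k_1 = rotl(K, (1*1+12) mod 16) = rotl(K, 13) = 0x7318

0x7318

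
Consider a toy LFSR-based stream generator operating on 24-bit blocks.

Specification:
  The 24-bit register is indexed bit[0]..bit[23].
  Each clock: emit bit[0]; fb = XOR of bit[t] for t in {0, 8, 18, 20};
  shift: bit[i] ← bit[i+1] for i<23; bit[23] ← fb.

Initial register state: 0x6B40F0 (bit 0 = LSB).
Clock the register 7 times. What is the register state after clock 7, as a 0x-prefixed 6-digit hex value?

0xD8D681

reg_0 = 0x6B40F0
clock 1: out=0, reg = 0x35A078
clock 2: out=0, reg = 0x1AD03C
clock 3: out=0, reg = 0x8D681E
clock 4: out=0, reg = 0xC6B40F
clock 5: out=1, reg = 0x635A07
clock 6: out=1, reg = 0xB1AD03
clock 7: out=1, reg = 0xD8D681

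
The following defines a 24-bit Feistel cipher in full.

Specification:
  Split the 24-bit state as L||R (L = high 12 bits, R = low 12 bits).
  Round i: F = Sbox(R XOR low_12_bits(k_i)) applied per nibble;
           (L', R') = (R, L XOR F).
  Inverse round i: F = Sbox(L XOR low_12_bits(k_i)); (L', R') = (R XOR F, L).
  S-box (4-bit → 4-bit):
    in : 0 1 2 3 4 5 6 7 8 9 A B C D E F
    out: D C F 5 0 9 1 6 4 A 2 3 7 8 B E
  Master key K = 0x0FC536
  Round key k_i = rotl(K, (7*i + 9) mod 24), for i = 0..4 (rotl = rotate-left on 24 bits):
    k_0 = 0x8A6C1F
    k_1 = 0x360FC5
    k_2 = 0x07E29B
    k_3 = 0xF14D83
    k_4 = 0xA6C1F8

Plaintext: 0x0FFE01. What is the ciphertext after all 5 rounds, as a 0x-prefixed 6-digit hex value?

s_0 = plaintext = 0x0FFE01
s_1 = Round(s_0, k_0) = 0xE01F34
s_2 = Round(s_1, k_1) = 0xF343ED
s_3 = Round(s_2, k_2) = 0x3ED355
s_4 = Round(s_3, k_3) = 0x35586C
s_5 = Round(s_4, k_4) = 0x86C9F5

0x86C9F5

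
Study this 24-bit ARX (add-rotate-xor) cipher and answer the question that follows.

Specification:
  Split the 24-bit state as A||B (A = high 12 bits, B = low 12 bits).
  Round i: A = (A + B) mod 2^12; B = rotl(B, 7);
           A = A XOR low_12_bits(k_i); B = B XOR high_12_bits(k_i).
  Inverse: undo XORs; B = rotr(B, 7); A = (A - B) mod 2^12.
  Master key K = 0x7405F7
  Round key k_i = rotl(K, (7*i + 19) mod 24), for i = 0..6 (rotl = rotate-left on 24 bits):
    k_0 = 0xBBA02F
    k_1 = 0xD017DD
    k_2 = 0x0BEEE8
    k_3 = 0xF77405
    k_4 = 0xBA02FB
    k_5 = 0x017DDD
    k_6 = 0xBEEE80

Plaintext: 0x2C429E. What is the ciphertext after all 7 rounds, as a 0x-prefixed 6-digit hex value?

0xFF3FF0

s_0 = plaintext = 0x2C429E
s_1 = Round(s_0, k_0) = 0x54D4AE
s_2 = Round(s_1, k_1) = 0xE26A24
s_3 = Round(s_2, k_2) = 0x6A22EF
s_4 = Round(s_3, k_3) = 0xD948E0
s_5 = Round(s_4, k_4) = 0x48FBE7
s_6 = Round(s_5, k_5) = 0xDAB3C8
s_7 = Round(s_6, k_6) = 0xFF3FF0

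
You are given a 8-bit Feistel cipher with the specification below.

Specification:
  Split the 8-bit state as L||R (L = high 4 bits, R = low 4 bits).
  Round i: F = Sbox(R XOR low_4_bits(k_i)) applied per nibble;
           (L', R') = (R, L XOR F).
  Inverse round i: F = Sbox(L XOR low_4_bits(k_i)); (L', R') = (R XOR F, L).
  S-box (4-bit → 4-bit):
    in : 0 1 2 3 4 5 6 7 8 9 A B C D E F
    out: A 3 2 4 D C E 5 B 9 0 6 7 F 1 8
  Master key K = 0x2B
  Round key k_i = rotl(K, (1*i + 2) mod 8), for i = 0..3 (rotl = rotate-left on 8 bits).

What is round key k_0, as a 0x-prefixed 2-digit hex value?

K = 0x2B
k_0 = rotl(K, (1*0+2) mod 8) = rotl(K, 2) = 0xAC

0xAC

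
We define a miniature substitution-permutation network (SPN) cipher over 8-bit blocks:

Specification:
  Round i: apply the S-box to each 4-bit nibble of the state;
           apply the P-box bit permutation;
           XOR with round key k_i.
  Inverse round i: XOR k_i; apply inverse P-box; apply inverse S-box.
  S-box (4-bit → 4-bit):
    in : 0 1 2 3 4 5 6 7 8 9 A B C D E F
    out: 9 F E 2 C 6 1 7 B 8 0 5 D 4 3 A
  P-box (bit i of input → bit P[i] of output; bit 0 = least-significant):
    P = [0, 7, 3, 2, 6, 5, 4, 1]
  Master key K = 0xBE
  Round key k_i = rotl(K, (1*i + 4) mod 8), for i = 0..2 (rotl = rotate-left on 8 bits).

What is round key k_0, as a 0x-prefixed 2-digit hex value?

K = 0xBE
k_0 = rotl(K, (1*0+4) mod 8) = rotl(K, 4) = 0xEB

0xEB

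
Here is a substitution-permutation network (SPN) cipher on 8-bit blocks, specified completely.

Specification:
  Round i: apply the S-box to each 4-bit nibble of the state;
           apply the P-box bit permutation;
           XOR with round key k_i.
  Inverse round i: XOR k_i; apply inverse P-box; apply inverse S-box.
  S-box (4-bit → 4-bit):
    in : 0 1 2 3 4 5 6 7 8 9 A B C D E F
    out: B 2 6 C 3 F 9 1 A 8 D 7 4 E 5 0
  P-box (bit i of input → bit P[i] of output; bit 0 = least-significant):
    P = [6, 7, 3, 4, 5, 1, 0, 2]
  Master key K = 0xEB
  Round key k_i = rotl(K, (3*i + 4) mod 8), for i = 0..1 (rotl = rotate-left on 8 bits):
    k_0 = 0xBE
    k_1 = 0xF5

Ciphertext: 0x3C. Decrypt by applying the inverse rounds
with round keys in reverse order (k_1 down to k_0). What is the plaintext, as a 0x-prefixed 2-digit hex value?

0xA6

s_0 = ciphertext = 0x3C
s_1 = InvRound(s_0, k_1) = 0xCB
s_2 = InvRound(s_1, k_0) = 0xA6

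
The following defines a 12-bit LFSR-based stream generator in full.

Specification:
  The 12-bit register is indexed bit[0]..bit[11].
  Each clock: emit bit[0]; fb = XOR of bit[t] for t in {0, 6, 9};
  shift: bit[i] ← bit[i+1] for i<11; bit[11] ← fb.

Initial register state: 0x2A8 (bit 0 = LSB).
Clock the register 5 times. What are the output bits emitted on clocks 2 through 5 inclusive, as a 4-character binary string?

reg_0 = 0x2A8
clock 1: out=0, reg = 0x954
clock 2: out=0, reg = 0xCAA
clock 3: out=0, reg = 0x655
clock 4: out=1, reg = 0xB2A
clock 5: out=0, reg = 0xD95

0010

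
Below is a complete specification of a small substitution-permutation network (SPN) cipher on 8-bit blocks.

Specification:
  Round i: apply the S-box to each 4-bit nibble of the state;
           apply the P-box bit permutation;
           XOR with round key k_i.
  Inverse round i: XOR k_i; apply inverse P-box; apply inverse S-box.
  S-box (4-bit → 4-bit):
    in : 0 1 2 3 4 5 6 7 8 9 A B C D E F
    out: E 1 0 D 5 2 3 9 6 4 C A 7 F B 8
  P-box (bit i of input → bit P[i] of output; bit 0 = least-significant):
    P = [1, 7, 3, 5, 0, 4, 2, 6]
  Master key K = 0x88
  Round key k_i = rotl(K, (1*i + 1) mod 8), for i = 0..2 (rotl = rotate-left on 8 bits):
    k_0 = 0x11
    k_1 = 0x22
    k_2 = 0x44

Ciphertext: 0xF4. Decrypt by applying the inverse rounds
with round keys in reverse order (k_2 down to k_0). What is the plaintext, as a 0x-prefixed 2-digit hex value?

s_0 = ciphertext = 0xF4
s_1 = InvRound(s_0, k_2) = 0x5B
s_2 = InvRound(s_1, k_1) = 0xEA
s_3 = InvRound(s_2, k_0) = 0xED

0xED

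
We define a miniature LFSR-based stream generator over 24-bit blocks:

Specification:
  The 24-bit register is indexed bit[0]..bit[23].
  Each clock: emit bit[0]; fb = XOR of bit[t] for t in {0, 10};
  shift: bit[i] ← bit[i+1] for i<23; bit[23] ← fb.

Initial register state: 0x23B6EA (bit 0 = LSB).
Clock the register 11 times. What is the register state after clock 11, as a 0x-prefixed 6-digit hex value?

reg_0 = 0x23B6EA
clock 1: out=0, reg = 0x91DB75
clock 2: out=1, reg = 0xC8EDBA
clock 3: out=0, reg = 0xE476DD
clock 4: out=1, reg = 0x723B6E
clock 5: out=0, reg = 0x391DB7
clock 6: out=1, reg = 0x1C8EDB
clock 7: out=1, reg = 0x0E476D
clock 8: out=1, reg = 0x0723B6
clock 9: out=0, reg = 0x0391DB
clock 10: out=1, reg = 0x81C8ED
clock 11: out=1, reg = 0xC0E476

0xC0E476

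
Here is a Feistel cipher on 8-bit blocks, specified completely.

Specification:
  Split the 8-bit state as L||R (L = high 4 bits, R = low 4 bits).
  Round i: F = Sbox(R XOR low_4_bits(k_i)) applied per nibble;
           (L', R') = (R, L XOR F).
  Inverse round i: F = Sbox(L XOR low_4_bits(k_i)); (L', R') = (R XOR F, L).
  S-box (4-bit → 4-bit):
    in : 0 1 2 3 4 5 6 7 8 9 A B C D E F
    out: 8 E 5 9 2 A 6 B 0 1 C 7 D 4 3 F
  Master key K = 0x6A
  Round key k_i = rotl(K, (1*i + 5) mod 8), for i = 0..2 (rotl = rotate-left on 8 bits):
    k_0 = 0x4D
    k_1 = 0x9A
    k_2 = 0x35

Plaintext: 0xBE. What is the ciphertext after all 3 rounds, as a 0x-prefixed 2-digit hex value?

0xE5

s_0 = plaintext = 0xBE
s_1 = Round(s_0, k_0) = 0xE2
s_2 = Round(s_1, k_1) = 0x2E
s_3 = Round(s_2, k_2) = 0xE5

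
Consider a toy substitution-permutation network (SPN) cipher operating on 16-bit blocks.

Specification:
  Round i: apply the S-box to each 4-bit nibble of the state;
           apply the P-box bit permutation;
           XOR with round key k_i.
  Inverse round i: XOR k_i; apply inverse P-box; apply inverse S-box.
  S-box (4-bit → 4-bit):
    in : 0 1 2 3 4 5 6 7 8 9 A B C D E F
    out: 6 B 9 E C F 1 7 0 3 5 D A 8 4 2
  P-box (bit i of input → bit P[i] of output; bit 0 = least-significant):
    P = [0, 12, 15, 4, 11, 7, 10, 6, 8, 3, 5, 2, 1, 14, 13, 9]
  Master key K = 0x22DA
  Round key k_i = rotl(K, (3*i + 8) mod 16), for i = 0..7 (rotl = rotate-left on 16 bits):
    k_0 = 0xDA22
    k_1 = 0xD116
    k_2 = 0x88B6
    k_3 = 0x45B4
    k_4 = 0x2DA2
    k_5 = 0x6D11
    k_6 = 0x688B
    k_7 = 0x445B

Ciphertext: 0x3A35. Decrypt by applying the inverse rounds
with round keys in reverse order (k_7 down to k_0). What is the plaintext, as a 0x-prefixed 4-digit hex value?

s_0 = ciphertext = 0x3A35
s_1 = InvRound(s_0, k_7) = 0x53BF
s_2 = InvRound(s_1, k_6) = 0x4B6C
s_3 = InvRound(s_2, k_5) = 0x4342
s_4 = InvRound(s_3, k_4) = 0x3E58
s_5 = InvRound(s_4, k_3) = 0x351F
s_6 = InvRound(s_5, k_2) = 0xE777
s_7 = InvRound(s_6, k_1) = 0x4E49
s_8 = InvRound(s_7, k_0) = 0x6047

0x6047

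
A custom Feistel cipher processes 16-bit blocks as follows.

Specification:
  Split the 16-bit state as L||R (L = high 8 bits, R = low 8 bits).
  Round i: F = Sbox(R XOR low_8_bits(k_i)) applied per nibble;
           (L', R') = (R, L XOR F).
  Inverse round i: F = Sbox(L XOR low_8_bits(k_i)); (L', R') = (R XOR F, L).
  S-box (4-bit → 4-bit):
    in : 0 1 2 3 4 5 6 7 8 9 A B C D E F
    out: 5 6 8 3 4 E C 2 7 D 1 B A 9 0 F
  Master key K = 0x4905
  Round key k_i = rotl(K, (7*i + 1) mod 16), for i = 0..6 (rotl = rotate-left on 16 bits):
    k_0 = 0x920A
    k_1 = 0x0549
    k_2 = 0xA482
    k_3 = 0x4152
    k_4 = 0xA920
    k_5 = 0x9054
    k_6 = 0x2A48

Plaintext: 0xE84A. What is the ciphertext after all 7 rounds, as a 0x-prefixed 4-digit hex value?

0x2CB6

s_0 = plaintext = 0xE84A
s_1 = Round(s_0, k_0) = 0x4AAD
s_2 = Round(s_1, k_1) = 0xAD4E
s_3 = Round(s_2, k_2) = 0x4E07
s_4 = Round(s_3, k_3) = 0x07A0
s_5 = Round(s_4, k_4) = 0xA072
s_6 = Round(s_5, k_5) = 0x722C
s_7 = Round(s_6, k_6) = 0x2CB6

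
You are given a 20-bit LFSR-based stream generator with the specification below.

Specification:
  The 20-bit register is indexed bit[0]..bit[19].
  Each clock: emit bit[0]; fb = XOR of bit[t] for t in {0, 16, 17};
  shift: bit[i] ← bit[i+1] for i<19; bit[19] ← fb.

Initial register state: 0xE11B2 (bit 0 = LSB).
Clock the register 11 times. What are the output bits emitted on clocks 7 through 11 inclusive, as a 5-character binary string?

01100

reg_0 = 0xE11B2
clock 1: out=0, reg = 0xF08D9
clock 2: out=1, reg = 0xF846C
clock 3: out=0, reg = 0x7C236
clock 4: out=0, reg = 0x3E11B
clock 5: out=1, reg = 0x9F08D
clock 6: out=1, reg = 0x4F846
clock 7: out=0, reg = 0x27C23
clock 8: out=1, reg = 0x13E11
clock 9: out=1, reg = 0x09F08
clock 10: out=0, reg = 0x04F84
clock 11: out=0, reg = 0x027C2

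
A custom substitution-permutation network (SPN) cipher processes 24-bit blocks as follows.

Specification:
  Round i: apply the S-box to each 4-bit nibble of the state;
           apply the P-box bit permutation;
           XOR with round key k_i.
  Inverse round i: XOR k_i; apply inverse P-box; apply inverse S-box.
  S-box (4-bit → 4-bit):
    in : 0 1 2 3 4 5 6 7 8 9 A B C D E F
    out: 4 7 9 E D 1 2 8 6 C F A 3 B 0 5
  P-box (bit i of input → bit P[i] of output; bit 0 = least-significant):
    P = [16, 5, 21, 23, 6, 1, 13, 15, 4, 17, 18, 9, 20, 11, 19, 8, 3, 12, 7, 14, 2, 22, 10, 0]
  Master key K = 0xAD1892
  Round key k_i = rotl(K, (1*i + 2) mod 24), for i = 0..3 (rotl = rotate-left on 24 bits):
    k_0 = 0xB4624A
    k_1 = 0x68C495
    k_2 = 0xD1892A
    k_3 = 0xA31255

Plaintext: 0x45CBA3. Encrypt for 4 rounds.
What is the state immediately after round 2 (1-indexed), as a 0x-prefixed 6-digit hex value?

s_0 = plaintext = 0x45CBA3
s_1 = Round(s_0, k_0) = 0x06CC25
s_2 = Round(s_1, k_1) = 0x7B58C5
s_3 = Round(s_2, k_2) = 0xC6D969
s_4 = Round(s_3, k_3) = 0x570953

0x7B58C5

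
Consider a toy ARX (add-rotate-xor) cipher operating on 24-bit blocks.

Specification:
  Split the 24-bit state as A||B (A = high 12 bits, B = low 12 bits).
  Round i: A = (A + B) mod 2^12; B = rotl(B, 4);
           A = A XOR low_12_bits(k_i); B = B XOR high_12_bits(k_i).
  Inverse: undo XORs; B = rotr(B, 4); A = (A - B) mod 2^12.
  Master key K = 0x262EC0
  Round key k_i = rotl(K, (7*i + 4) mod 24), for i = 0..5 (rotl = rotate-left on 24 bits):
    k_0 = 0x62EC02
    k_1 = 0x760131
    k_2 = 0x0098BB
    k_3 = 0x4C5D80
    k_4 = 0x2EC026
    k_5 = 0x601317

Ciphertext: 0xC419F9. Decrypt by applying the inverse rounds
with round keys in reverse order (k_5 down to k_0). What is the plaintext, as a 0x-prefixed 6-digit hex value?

0xA91C1A

s_0 = ciphertext = 0xC419F9
s_1 = InvRound(s_0, k_5) = 0x6578FF
s_2 = InvRound(s_1, k_4) = 0x2D03A1
s_3 = InvRound(s_2, k_3) = 0xADA476
s_4 = InvRound(s_3, k_2) = 0x31AF47
s_5 = InvRound(s_4, k_1) = 0xAA9782
s_6 = InvRound(s_5, k_0) = 0xA91C1A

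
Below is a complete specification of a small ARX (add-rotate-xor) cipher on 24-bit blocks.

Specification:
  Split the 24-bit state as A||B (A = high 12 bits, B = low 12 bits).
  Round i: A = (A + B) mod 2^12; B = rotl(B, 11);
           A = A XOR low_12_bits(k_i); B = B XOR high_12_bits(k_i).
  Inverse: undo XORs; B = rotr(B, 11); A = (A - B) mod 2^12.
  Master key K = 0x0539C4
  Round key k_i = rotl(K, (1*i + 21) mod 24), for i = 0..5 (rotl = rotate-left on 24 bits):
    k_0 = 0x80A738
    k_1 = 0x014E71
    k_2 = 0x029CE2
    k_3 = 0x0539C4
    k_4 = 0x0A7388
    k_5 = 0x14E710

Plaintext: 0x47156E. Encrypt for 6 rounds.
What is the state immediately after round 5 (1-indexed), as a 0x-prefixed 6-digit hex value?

0xFEA92D

s_0 = plaintext = 0x47156E
s_1 = Round(s_0, k_0) = 0xEE7ABD
s_2 = Round(s_1, k_1) = 0x7D5D4A
s_3 = Round(s_2, k_2) = 0x9FD68C
s_4 = Round(s_3, k_3) = 0x94D315
s_5 = Round(s_4, k_4) = 0xFEA92D
s_6 = Round(s_5, k_5) = 0xE07DD8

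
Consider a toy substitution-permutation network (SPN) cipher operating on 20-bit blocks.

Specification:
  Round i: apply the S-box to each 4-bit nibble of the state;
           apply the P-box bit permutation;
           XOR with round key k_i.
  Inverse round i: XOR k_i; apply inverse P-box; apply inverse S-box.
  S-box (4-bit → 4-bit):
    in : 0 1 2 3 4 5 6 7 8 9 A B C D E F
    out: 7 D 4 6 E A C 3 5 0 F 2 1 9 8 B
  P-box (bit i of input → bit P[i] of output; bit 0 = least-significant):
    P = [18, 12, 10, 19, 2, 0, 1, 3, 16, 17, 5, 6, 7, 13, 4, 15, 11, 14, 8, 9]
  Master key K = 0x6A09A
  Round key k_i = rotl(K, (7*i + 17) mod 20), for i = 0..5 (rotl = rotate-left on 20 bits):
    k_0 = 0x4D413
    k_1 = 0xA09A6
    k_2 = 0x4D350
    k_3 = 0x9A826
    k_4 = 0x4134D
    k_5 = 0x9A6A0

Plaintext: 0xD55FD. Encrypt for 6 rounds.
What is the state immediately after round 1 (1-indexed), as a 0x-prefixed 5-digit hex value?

0xA7E5E

s_0 = plaintext = 0xD55FD
s_1 = Round(s_0, k_0) = 0xA7E5E
s_2 = Round(s_1, k_1) = 0x2626F
s_3 = Round(s_2, k_2) = 0x8426A
s_4 = Round(s_3, k_3) = 0x5151C
s_5 = Round(s_4, k_4) = 0x2D193
s_6 = Round(s_5, k_5) = 0x83340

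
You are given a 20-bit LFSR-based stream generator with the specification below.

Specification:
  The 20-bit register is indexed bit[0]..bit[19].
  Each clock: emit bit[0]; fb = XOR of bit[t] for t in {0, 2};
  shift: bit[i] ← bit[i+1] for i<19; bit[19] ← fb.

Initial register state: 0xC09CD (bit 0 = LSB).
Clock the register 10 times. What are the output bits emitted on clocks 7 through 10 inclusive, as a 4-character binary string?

reg_0 = 0xC09CD
clock 1: out=1, reg = 0x604E6
clock 2: out=0, reg = 0xB0273
clock 3: out=1, reg = 0xD8139
clock 4: out=1, reg = 0xEC09C
clock 5: out=0, reg = 0xF604E
clock 6: out=0, reg = 0xFB027
clock 7: out=1, reg = 0x7D813
clock 8: out=1, reg = 0xBEC09
clock 9: out=1, reg = 0xDF604
clock 10: out=0, reg = 0xEFB02

1110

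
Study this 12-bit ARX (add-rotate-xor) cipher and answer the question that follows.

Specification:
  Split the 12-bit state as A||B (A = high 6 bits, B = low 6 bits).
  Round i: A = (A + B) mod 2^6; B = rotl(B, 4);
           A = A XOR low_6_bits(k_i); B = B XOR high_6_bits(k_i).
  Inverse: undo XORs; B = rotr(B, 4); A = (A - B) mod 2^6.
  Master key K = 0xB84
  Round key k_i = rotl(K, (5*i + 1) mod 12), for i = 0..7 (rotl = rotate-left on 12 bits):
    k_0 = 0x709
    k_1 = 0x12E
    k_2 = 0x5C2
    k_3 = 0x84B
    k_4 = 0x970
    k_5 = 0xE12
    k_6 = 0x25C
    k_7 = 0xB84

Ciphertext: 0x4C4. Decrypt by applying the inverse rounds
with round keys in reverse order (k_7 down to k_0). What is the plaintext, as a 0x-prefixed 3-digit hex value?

0x38E

s_0 = ciphertext = 0x4C4
s_1 = InvRound(s_0, k_7) = 0xB6A
s_2 = InvRound(s_1, k_6) = 0x8CE
s_3 = InvRound(s_2, k_5) = 0x59B
s_4 = InvRound(s_3, k_4) = 0xAFB
s_5 = InvRound(s_4, k_3) = 0xDE9
s_6 = InvRound(s_5, k_2) = 0xEBB
s_7 = InvRound(s_6, k_1) = 0x57F
s_8 = InvRound(s_7, k_0) = 0x38E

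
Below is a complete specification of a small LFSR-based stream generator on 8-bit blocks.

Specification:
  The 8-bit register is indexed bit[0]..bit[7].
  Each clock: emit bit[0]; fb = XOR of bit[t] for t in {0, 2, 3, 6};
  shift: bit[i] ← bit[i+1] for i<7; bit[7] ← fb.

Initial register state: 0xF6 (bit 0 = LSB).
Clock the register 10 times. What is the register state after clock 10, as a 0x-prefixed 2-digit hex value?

0x0B

reg_0 = 0xF6
clock 1: out=0, reg = 0x7B
clock 2: out=1, reg = 0xBD
clock 3: out=1, reg = 0xDE
clock 4: out=0, reg = 0xEF
clock 5: out=1, reg = 0x77
clock 6: out=1, reg = 0xBB
clock 7: out=1, reg = 0x5D
clock 8: out=1, reg = 0x2E
clock 9: out=0, reg = 0x17
clock 10: out=1, reg = 0x0B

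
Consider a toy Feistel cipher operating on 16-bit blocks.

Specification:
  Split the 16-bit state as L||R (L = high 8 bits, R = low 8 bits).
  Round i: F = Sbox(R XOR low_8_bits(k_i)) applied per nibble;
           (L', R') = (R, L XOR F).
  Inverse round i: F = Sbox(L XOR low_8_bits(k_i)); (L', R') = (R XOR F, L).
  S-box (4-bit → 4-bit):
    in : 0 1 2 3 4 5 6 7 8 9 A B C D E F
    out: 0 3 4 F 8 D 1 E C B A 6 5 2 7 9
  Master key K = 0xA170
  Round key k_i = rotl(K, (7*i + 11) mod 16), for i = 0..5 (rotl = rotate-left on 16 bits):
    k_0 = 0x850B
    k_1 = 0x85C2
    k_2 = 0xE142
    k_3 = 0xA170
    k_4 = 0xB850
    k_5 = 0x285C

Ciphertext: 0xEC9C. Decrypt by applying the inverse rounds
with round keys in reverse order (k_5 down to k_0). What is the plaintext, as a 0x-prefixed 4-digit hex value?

0xC606

s_0 = ciphertext = 0xEC9C
s_1 = InvRound(s_0, k_5) = 0xFCEC
s_2 = InvRound(s_1, k_4) = 0x49FC
s_3 = InvRound(s_2, k_3) = 0x0749
s_4 = InvRound(s_3, k_2) = 0xC407
s_5 = InvRound(s_4, k_1) = 0x06C4
s_6 = InvRound(s_5, k_0) = 0xC606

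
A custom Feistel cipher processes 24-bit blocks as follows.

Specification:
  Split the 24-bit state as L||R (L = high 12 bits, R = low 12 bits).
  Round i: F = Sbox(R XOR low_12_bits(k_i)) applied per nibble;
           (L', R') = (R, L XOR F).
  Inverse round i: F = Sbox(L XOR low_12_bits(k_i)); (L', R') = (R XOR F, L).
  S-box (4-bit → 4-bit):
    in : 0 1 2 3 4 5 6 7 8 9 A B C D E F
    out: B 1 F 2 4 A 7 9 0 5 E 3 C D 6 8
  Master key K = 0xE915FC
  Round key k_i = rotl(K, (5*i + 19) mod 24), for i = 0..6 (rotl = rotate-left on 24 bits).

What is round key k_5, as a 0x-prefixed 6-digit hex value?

K = 0xE915FC
k_0 = rotl(K, (5*0+19) mod 24) = rotl(K, 19) = 0xE748AF
k_1 = rotl(K, (5*1+19) mod 24) = rotl(K, 0) = 0xE915FC
k_2 = rotl(K, (5*2+19) mod 24) = rotl(K, 5) = 0x22BF9D
k_3 = rotl(K, (5*3+19) mod 24) = rotl(K, 10) = 0x57F3A4
k_4 = rotl(K, (5*4+19) mod 24) = rotl(K, 15) = 0xFE748A
k_5 = rotl(K, (5*5+19) mod 24) = rotl(K, 20) = 0xCE915F

0xCE915F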